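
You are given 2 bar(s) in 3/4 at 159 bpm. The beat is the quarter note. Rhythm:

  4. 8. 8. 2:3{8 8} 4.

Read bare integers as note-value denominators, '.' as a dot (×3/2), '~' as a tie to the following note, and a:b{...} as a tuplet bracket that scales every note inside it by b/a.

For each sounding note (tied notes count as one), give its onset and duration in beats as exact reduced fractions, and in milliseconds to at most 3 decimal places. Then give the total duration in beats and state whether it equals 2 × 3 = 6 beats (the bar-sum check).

1) 0.0ms=0b +566.038ms=3/2b
2) 566.038ms=3/2b +283.019ms=3/4b
3) 849.057ms=9/4b +283.019ms=3/4b
4) 1132.075ms=3b +283.019ms=3/4b
5) 1415.094ms=15/4b +283.019ms=3/4b
6) 1698.113ms=9/2b +566.038ms=3/2b
Σ=6b of 6 (159bpm 3/4) — PASS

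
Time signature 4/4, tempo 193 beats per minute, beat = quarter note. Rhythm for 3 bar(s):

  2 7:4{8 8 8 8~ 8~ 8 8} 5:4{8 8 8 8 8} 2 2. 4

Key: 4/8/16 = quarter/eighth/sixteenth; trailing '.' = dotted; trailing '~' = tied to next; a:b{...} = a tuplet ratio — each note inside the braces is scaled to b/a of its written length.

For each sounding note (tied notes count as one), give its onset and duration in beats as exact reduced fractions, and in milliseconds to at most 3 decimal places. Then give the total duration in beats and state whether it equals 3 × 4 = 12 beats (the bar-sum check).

1) 0.0ms=0b +621.762ms=2b
2) 621.762ms=2b +88.823ms=2/7b
3) 710.585ms=16/7b +88.823ms=2/7b
4) 799.408ms=18/7b +88.823ms=2/7b
5) 888.231ms=20/7b +266.469ms=6/7b
6) 1154.7ms=26/7b +88.823ms=2/7b
7) 1243.523ms=4b +124.352ms=2/5b
8) 1367.876ms=22/5b +124.352ms=2/5b
9) 1492.228ms=24/5b +124.352ms=2/5b
10) 1616.58ms=26/5b +124.352ms=2/5b
11) 1740.933ms=28/5b +124.352ms=2/5b
12) 1865.285ms=6b +621.762ms=2b
13) 2487.047ms=8b +932.642ms=3b
14) 3419.689ms=11b +310.881ms=1b
Σ=12b of 12 (193bpm 4/4) — PASS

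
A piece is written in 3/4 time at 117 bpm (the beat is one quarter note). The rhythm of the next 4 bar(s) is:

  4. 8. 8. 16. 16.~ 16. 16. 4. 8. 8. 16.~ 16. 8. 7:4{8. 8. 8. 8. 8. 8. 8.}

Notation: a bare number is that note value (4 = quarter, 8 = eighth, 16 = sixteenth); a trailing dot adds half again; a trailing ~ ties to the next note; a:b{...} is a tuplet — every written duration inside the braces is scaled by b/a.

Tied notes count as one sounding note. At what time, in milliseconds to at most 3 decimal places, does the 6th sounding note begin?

1. 0.0ms @ 0 + 769.231ms (3/2)
2. 769.231ms @ 3/2 + 384.615ms (3/4)
3. 1153.846ms @ 9/4 + 384.615ms (3/4)
4. 1538.462ms @ 3 + 192.308ms (3/8)
5. 1730.769ms @ 27/8 + 384.615ms (3/4)
6. 2115.385ms @ 33/8 + 192.308ms (3/8)
7. 2307.692ms @ 9/2 + 769.231ms (3/2)
8. 3076.923ms @ 6 + 384.615ms (3/4)
9. 3461.538ms @ 27/4 + 384.615ms (3/4)
10. 3846.154ms @ 15/2 + 384.615ms (3/4)
11. 4230.769ms @ 33/4 + 384.615ms (3/4)
12. 4615.385ms @ 9 + 219.78ms (3/7)
13. 4835.165ms @ 66/7 + 219.78ms (3/7)
14. 5054.945ms @ 69/7 + 219.78ms (3/7)
15. 5274.725ms @ 72/7 + 219.78ms (3/7)
16. 5494.505ms @ 75/7 + 219.78ms (3/7)
17. 5714.286ms @ 78/7 + 219.78ms (3/7)
18. 5934.066ms @ 81/7 + 219.78ms (3/7)

note 6 onset = 33/8b = 2115.385ms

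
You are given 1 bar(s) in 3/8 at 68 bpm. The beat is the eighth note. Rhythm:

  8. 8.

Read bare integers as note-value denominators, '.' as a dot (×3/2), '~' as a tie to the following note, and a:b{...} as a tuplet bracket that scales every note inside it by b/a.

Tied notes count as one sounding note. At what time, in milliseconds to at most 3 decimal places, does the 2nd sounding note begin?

note 2 onset = 3/2b = 1323.529ms

1. 0.0ms @ 0 + 1323.529ms (3/2)
2. 1323.529ms @ 3/2 + 1323.529ms (3/2)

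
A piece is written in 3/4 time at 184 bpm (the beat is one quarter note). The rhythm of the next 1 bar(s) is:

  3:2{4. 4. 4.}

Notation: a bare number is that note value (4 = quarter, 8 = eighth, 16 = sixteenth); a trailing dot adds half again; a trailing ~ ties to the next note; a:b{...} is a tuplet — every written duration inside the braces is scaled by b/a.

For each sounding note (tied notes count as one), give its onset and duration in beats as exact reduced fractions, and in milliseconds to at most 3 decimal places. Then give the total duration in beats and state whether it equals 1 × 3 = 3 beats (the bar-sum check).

1) 0.0ms=0b +326.087ms=1b
2) 326.087ms=1b +326.087ms=1b
3) 652.174ms=2b +326.087ms=1b
Σ=3b of 3 (184bpm 3/4) — PASS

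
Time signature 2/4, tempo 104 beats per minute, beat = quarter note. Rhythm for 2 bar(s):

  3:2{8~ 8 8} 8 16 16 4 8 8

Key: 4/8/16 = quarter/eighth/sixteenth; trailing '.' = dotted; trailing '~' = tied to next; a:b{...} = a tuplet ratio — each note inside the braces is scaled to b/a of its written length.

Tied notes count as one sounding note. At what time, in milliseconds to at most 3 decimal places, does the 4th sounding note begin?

note 4 onset = 3/2b = 865.385ms

1. 0.0ms @ 0 + 384.615ms (2/3)
2. 384.615ms @ 2/3 + 192.308ms (1/3)
3. 576.923ms @ 1 + 288.462ms (1/2)
4. 865.385ms @ 3/2 + 144.231ms (1/4)
5. 1009.615ms @ 7/4 + 144.231ms (1/4)
6. 1153.846ms @ 2 + 576.923ms (1)
7. 1730.769ms @ 3 + 288.462ms (1/2)
8. 2019.231ms @ 7/2 + 288.462ms (1/2)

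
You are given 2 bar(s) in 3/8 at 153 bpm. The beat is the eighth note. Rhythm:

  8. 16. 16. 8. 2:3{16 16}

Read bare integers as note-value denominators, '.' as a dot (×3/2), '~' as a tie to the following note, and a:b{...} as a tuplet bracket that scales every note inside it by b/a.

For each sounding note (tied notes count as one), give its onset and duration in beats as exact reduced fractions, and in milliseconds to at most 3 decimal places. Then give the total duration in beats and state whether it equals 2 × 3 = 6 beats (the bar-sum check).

1) 0.0ms=0b +588.235ms=3/2b
2) 588.235ms=3/2b +294.118ms=3/4b
3) 882.353ms=9/4b +294.118ms=3/4b
4) 1176.471ms=3b +588.235ms=3/2b
5) 1764.706ms=9/2b +294.118ms=3/4b
6) 2058.824ms=21/4b +294.118ms=3/4b
Σ=6b of 6 (153bpm 3/8) — PASS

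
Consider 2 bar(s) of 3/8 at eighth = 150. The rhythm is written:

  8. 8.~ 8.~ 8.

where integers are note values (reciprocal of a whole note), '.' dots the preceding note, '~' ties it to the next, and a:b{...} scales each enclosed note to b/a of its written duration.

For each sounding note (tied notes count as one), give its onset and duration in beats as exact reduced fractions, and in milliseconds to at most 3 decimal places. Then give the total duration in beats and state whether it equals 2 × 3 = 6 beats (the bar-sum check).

1) 0.0ms=0b +600.0ms=3/2b
2) 600.0ms=3/2b +1800.0ms=9/2b
Σ=6b of 6 (150bpm 3/8) — PASS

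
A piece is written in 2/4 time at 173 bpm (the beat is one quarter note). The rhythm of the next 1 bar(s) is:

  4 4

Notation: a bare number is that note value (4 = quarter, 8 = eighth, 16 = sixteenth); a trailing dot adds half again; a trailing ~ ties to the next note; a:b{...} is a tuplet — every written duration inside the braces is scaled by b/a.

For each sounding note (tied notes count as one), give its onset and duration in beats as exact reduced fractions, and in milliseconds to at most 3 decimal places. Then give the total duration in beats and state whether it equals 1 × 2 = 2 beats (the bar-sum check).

1) 0.0ms=0b +346.821ms=1b
2) 346.821ms=1b +346.821ms=1b
Σ=2b of 2 (173bpm 2/4) — PASS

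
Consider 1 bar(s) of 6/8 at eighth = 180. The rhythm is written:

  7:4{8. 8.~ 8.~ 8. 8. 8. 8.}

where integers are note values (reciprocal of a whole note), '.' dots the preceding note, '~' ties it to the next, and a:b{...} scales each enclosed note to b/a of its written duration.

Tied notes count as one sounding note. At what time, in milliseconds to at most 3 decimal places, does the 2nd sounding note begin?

1. 0.0ms @ 0 + 285.714ms (6/7)
2. 285.714ms @ 6/7 + 857.143ms (18/7)
3. 1142.857ms @ 24/7 + 285.714ms (6/7)
4. 1428.571ms @ 30/7 + 285.714ms (6/7)
5. 1714.286ms @ 36/7 + 285.714ms (6/7)

note 2 onset = 6/7b = 285.714ms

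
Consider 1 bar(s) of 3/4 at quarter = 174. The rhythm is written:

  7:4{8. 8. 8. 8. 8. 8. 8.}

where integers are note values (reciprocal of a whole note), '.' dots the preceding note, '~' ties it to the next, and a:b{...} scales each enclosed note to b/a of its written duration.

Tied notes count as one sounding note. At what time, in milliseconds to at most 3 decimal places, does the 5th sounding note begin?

note 5 onset = 12/7b = 591.133ms

1. 0.0ms @ 0 + 147.783ms (3/7)
2. 147.783ms @ 3/7 + 147.783ms (3/7)
3. 295.567ms @ 6/7 + 147.783ms (3/7)
4. 443.35ms @ 9/7 + 147.783ms (3/7)
5. 591.133ms @ 12/7 + 147.783ms (3/7)
6. 738.916ms @ 15/7 + 147.783ms (3/7)
7. 886.7ms @ 18/7 + 147.783ms (3/7)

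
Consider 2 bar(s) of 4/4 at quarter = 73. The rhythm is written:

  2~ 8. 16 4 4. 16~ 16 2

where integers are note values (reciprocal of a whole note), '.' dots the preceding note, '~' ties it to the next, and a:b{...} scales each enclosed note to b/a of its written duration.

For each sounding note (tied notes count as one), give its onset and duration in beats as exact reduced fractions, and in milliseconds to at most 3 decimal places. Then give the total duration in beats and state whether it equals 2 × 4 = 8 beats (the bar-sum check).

1) 0.0ms=0b +2260.274ms=11/4b
2) 2260.274ms=11/4b +205.479ms=1/4b
3) 2465.753ms=3b +821.918ms=1b
4) 3287.671ms=4b +1232.877ms=3/2b
5) 4520.548ms=11/2b +410.959ms=1/2b
6) 4931.507ms=6b +1643.836ms=2b
Σ=8b of 8 (73bpm 4/4) — PASS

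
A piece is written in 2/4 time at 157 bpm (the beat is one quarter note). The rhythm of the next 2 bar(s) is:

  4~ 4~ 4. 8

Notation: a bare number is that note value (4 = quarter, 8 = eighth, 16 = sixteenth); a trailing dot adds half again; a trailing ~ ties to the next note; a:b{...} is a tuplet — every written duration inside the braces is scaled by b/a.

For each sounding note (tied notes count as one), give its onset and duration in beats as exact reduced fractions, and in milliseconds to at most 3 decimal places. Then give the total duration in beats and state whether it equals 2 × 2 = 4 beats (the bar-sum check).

1) 0.0ms=0b +1337.58ms=7/2b
2) 1337.58ms=7/2b +191.083ms=1/2b
Σ=4b of 4 (157bpm 2/4) — PASS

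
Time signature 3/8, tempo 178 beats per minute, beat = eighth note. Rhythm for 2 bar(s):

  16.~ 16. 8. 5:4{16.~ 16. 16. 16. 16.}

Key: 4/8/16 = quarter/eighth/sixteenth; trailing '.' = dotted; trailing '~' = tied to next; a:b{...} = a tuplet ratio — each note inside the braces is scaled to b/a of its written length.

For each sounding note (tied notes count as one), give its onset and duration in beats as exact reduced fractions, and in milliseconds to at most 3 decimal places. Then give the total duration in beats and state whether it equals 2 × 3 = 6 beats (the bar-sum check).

1) 0.0ms=0b +505.618ms=3/2b
2) 505.618ms=3/2b +505.618ms=3/2b
3) 1011.236ms=3b +404.494ms=6/5b
4) 1415.73ms=21/5b +202.247ms=3/5b
5) 1617.978ms=24/5b +202.247ms=3/5b
6) 1820.225ms=27/5b +202.247ms=3/5b
Σ=6b of 6 (178bpm 3/8) — PASS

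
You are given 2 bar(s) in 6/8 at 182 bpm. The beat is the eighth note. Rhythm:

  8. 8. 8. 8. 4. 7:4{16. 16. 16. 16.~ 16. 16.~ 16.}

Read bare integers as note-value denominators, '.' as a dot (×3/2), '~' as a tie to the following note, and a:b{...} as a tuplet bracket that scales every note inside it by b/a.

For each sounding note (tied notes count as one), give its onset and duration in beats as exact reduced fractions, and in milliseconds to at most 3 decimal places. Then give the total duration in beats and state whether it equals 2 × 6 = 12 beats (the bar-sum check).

1) 0.0ms=0b +494.505ms=3/2b
2) 494.505ms=3/2b +494.505ms=3/2b
3) 989.011ms=3b +494.505ms=3/2b
4) 1483.516ms=9/2b +494.505ms=3/2b
5) 1978.022ms=6b +989.011ms=3b
6) 2967.033ms=9b +141.287ms=3/7b
7) 3108.32ms=66/7b +141.287ms=3/7b
8) 3249.608ms=69/7b +141.287ms=3/7b
9) 3390.895ms=72/7b +282.575ms=6/7b
10) 3673.469ms=78/7b +282.575ms=6/7b
Σ=12b of 12 (182bpm 6/8) — PASS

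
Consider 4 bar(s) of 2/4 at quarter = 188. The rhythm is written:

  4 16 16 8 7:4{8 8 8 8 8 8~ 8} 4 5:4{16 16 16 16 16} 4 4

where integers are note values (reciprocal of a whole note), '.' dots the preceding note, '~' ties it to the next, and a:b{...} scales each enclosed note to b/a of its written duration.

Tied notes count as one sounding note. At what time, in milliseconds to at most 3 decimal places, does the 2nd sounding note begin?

1. 0.0ms @ 0 + 319.149ms (1)
2. 319.149ms @ 1 + 79.787ms (1/4)
3. 398.936ms @ 5/4 + 79.787ms (1/4)
4. 478.723ms @ 3/2 + 159.574ms (1/2)
5. 638.298ms @ 2 + 91.185ms (2/7)
6. 729.483ms @ 16/7 + 91.185ms (2/7)
7. 820.669ms @ 18/7 + 91.185ms (2/7)
8. 911.854ms @ 20/7 + 91.185ms (2/7)
9. 1003.04ms @ 22/7 + 91.185ms (2/7)
10. 1094.225ms @ 24/7 + 182.371ms (4/7)
11. 1276.596ms @ 4 + 319.149ms (1)
12. 1595.745ms @ 5 + 63.83ms (1/5)
13. 1659.574ms @ 26/5 + 63.83ms (1/5)
14. 1723.404ms @ 27/5 + 63.83ms (1/5)
15. 1787.234ms @ 28/5 + 63.83ms (1/5)
16. 1851.064ms @ 29/5 + 63.83ms (1/5)
17. 1914.894ms @ 6 + 319.149ms (1)
18. 2234.043ms @ 7 + 319.149ms (1)

note 2 onset = 1b = 319.149ms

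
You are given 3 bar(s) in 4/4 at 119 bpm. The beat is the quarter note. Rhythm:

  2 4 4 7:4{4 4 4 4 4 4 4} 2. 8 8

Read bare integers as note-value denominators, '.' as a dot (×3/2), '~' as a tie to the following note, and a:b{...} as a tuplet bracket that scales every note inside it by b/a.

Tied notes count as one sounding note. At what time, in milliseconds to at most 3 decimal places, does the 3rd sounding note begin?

note 3 onset = 3b = 1512.605ms

1. 0.0ms @ 0 + 1008.403ms (2)
2. 1008.403ms @ 2 + 504.202ms (1)
3. 1512.605ms @ 3 + 504.202ms (1)
4. 2016.807ms @ 4 + 288.115ms (4/7)
5. 2304.922ms @ 32/7 + 288.115ms (4/7)
6. 2593.037ms @ 36/7 + 288.115ms (4/7)
7. 2881.152ms @ 40/7 + 288.115ms (4/7)
8. 3169.268ms @ 44/7 + 288.115ms (4/7)
9. 3457.383ms @ 48/7 + 288.115ms (4/7)
10. 3745.498ms @ 52/7 + 288.115ms (4/7)
11. 4033.613ms @ 8 + 1512.605ms (3)
12. 5546.218ms @ 11 + 252.101ms (1/2)
13. 5798.319ms @ 23/2 + 252.101ms (1/2)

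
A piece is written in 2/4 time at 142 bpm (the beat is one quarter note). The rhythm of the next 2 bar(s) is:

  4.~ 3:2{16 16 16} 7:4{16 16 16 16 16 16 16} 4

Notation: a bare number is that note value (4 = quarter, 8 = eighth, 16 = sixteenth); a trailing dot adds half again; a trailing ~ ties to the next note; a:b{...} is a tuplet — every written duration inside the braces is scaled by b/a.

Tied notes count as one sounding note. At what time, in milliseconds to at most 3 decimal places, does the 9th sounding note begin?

note 9 onset = 19/7b = 1146.881ms

1. 0.0ms @ 0 + 704.225ms (5/3)
2. 704.225ms @ 5/3 + 70.423ms (1/6)
3. 774.648ms @ 11/6 + 70.423ms (1/6)
4. 845.07ms @ 2 + 60.362ms (1/7)
5. 905.433ms @ 15/7 + 60.362ms (1/7)
6. 965.795ms @ 16/7 + 60.362ms (1/7)
7. 1026.157ms @ 17/7 + 60.362ms (1/7)
8. 1086.519ms @ 18/7 + 60.362ms (1/7)
9. 1146.881ms @ 19/7 + 60.362ms (1/7)
10. 1207.243ms @ 20/7 + 60.362ms (1/7)
11. 1267.606ms @ 3 + 422.535ms (1)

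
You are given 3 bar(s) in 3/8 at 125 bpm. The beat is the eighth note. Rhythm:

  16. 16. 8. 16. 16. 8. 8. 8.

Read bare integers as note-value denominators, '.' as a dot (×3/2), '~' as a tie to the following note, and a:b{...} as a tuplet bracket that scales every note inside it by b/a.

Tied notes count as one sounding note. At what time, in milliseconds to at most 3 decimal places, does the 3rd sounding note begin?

note 3 onset = 3/2b = 720.0ms

1. 0.0ms @ 0 + 360.0ms (3/4)
2. 360.0ms @ 3/4 + 360.0ms (3/4)
3. 720.0ms @ 3/2 + 720.0ms (3/2)
4. 1440.0ms @ 3 + 360.0ms (3/4)
5. 1800.0ms @ 15/4 + 360.0ms (3/4)
6. 2160.0ms @ 9/2 + 720.0ms (3/2)
7. 2880.0ms @ 6 + 720.0ms (3/2)
8. 3600.0ms @ 15/2 + 720.0ms (3/2)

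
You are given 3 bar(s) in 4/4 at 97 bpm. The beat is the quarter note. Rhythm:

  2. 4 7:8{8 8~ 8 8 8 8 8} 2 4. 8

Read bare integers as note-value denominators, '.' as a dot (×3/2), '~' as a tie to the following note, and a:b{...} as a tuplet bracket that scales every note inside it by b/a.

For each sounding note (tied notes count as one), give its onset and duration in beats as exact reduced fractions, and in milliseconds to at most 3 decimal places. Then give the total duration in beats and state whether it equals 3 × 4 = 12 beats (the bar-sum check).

1) 0.0ms=0b +1855.67ms=3b
2) 1855.67ms=3b +618.557ms=1b
3) 2474.227ms=4b +353.461ms=4/7b
4) 2827.688ms=32/7b +706.922ms=8/7b
5) 3534.61ms=40/7b +353.461ms=4/7b
6) 3888.071ms=44/7b +353.461ms=4/7b
7) 4241.532ms=48/7b +353.461ms=4/7b
8) 4594.993ms=52/7b +353.461ms=4/7b
9) 4948.454ms=8b +1237.113ms=2b
10) 6185.567ms=10b +927.835ms=3/2b
11) 7113.402ms=23/2b +309.278ms=1/2b
Σ=12b of 12 (97bpm 4/4) — PASS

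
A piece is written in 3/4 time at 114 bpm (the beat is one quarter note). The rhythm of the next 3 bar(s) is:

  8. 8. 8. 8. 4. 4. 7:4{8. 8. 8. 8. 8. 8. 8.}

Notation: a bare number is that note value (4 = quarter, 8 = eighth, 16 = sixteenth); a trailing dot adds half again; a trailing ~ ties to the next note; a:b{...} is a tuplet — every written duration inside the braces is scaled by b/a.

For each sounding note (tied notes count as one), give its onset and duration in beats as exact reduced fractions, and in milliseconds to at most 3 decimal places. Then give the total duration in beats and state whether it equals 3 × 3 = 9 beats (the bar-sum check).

1) 0.0ms=0b +394.737ms=3/4b
2) 394.737ms=3/4b +394.737ms=3/4b
3) 789.474ms=3/2b +394.737ms=3/4b
4) 1184.211ms=9/4b +394.737ms=3/4b
5) 1578.947ms=3b +789.474ms=3/2b
6) 2368.421ms=9/2b +789.474ms=3/2b
7) 3157.895ms=6b +225.564ms=3/7b
8) 3383.459ms=45/7b +225.564ms=3/7b
9) 3609.023ms=48/7b +225.564ms=3/7b
10) 3834.586ms=51/7b +225.564ms=3/7b
11) 4060.15ms=54/7b +225.564ms=3/7b
12) 4285.714ms=57/7b +225.564ms=3/7b
13) 4511.278ms=60/7b +225.564ms=3/7b
Σ=9b of 9 (114bpm 3/4) — PASS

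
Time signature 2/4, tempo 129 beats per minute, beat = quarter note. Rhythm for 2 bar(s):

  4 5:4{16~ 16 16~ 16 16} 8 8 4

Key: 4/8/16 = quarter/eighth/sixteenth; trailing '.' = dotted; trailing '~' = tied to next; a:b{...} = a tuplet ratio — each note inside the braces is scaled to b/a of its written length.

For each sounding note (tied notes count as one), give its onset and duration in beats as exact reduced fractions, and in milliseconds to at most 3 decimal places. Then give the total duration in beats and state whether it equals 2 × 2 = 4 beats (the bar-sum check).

1) 0.0ms=0b +465.116ms=1b
2) 465.116ms=1b +186.047ms=2/5b
3) 651.163ms=7/5b +186.047ms=2/5b
4) 837.209ms=9/5b +93.023ms=1/5b
5) 930.233ms=2b +232.558ms=1/2b
6) 1162.791ms=5/2b +232.558ms=1/2b
7) 1395.349ms=3b +465.116ms=1b
Σ=4b of 4 (129bpm 2/4) — PASS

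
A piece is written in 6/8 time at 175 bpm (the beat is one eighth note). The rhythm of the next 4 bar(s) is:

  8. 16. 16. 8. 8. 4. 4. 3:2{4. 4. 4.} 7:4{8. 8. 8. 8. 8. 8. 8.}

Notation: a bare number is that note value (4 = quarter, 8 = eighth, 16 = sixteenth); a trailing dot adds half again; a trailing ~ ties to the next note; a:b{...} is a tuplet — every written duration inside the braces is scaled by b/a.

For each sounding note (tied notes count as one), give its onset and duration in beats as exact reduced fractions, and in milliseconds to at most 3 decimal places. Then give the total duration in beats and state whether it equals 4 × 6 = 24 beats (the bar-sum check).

1) 0.0ms=0b +514.286ms=3/2b
2) 514.286ms=3/2b +257.143ms=3/4b
3) 771.429ms=9/4b +257.143ms=3/4b
4) 1028.571ms=3b +514.286ms=3/2b
5) 1542.857ms=9/2b +514.286ms=3/2b
6) 2057.143ms=6b +1028.571ms=3b
7) 3085.714ms=9b +1028.571ms=3b
8) 4114.286ms=12b +685.714ms=2b
9) 4800.0ms=14b +685.714ms=2b
10) 5485.714ms=16b +685.714ms=2b
11) 6171.429ms=18b +293.878ms=6/7b
12) 6465.306ms=132/7b +293.878ms=6/7b
13) 6759.184ms=138/7b +293.878ms=6/7b
14) 7053.061ms=144/7b +293.878ms=6/7b
15) 7346.939ms=150/7b +293.878ms=6/7b
16) 7640.816ms=156/7b +293.878ms=6/7b
17) 7934.694ms=162/7b +293.878ms=6/7b
Σ=24b of 24 (175bpm 6/8) — PASS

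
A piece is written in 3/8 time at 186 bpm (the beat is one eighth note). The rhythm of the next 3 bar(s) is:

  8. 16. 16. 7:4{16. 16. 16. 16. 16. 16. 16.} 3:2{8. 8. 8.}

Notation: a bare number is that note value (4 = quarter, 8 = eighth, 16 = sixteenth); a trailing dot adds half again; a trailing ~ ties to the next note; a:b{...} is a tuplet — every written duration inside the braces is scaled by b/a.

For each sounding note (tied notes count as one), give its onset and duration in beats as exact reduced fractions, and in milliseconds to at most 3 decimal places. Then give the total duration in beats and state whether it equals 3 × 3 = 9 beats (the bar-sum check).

1) 0.0ms=0b +483.871ms=3/2b
2) 483.871ms=3/2b +241.935ms=3/4b
3) 725.806ms=9/4b +241.935ms=3/4b
4) 967.742ms=3b +138.249ms=3/7b
5) 1105.991ms=24/7b +138.249ms=3/7b
6) 1244.24ms=27/7b +138.249ms=3/7b
7) 1382.488ms=30/7b +138.249ms=3/7b
8) 1520.737ms=33/7b +138.249ms=3/7b
9) 1658.986ms=36/7b +138.249ms=3/7b
10) 1797.235ms=39/7b +138.249ms=3/7b
11) 1935.484ms=6b +322.581ms=1b
12) 2258.065ms=7b +322.581ms=1b
13) 2580.645ms=8b +322.581ms=1b
Σ=9b of 9 (186bpm 3/8) — PASS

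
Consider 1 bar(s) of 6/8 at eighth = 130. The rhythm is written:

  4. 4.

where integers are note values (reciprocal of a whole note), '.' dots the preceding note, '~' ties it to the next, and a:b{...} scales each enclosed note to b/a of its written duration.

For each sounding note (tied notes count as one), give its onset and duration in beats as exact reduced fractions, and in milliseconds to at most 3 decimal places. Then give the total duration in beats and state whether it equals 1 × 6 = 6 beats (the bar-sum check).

1) 0.0ms=0b +1384.615ms=3b
2) 1384.615ms=3b +1384.615ms=3b
Σ=6b of 6 (130bpm 6/8) — PASS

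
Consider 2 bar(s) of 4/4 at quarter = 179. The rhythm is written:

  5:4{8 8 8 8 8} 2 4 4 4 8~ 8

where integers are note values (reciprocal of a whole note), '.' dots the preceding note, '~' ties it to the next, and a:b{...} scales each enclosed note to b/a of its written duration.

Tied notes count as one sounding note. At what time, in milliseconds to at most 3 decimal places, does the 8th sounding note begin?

1. 0.0ms @ 0 + 134.078ms (2/5)
2. 134.078ms @ 2/5 + 134.078ms (2/5)
3. 268.156ms @ 4/5 + 134.078ms (2/5)
4. 402.235ms @ 6/5 + 134.078ms (2/5)
5. 536.313ms @ 8/5 + 134.078ms (2/5)
6. 670.391ms @ 2 + 670.391ms (2)
7. 1340.782ms @ 4 + 335.196ms (1)
8. 1675.978ms @ 5 + 335.196ms (1)
9. 2011.173ms @ 6 + 335.196ms (1)
10. 2346.369ms @ 7 + 335.196ms (1)

note 8 onset = 5b = 1675.978ms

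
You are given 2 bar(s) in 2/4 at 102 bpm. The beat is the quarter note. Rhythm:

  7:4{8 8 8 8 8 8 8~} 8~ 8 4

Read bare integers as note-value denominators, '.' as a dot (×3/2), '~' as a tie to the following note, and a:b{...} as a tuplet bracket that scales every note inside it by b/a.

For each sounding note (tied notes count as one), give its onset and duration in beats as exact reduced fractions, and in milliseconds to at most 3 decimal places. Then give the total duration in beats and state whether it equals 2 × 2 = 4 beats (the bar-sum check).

1) 0.0ms=0b +168.067ms=2/7b
2) 168.067ms=2/7b +168.067ms=2/7b
3) 336.134ms=4/7b +168.067ms=2/7b
4) 504.202ms=6/7b +168.067ms=2/7b
5) 672.269ms=8/7b +168.067ms=2/7b
6) 840.336ms=10/7b +168.067ms=2/7b
7) 1008.403ms=12/7b +756.303ms=9/7b
8) 1764.706ms=3b +588.235ms=1b
Σ=4b of 4 (102bpm 2/4) — PASS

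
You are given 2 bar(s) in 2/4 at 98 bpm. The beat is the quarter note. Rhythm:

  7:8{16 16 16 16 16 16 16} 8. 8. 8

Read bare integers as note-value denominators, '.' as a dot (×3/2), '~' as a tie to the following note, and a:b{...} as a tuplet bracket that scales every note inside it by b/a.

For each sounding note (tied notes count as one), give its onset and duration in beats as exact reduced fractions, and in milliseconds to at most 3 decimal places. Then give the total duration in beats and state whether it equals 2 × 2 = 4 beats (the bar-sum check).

1) 0.0ms=0b +174.927ms=2/7b
2) 174.927ms=2/7b +174.927ms=2/7b
3) 349.854ms=4/7b +174.927ms=2/7b
4) 524.781ms=6/7b +174.927ms=2/7b
5) 699.708ms=8/7b +174.927ms=2/7b
6) 874.636ms=10/7b +174.927ms=2/7b
7) 1049.563ms=12/7b +174.927ms=2/7b
8) 1224.49ms=2b +459.184ms=3/4b
9) 1683.673ms=11/4b +459.184ms=3/4b
10) 2142.857ms=7/2b +306.122ms=1/2b
Σ=4b of 4 (98bpm 2/4) — PASS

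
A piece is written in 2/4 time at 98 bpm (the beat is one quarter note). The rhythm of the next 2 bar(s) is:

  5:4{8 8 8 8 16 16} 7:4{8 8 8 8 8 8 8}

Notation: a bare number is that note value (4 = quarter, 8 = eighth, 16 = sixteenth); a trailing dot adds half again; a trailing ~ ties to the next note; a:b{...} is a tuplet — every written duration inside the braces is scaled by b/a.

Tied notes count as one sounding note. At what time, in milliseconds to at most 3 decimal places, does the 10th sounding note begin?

note 10 onset = 20/7b = 1749.271ms

1. 0.0ms @ 0 + 244.898ms (2/5)
2. 244.898ms @ 2/5 + 244.898ms (2/5)
3. 489.796ms @ 4/5 + 244.898ms (2/5)
4. 734.694ms @ 6/5 + 244.898ms (2/5)
5. 979.592ms @ 8/5 + 122.449ms (1/5)
6. 1102.041ms @ 9/5 + 122.449ms (1/5)
7. 1224.49ms @ 2 + 174.927ms (2/7)
8. 1399.417ms @ 16/7 + 174.927ms (2/7)
9. 1574.344ms @ 18/7 + 174.927ms (2/7)
10. 1749.271ms @ 20/7 + 174.927ms (2/7)
11. 1924.198ms @ 22/7 + 174.927ms (2/7)
12. 2099.125ms @ 24/7 + 174.927ms (2/7)
13. 2274.052ms @ 26/7 + 174.927ms (2/7)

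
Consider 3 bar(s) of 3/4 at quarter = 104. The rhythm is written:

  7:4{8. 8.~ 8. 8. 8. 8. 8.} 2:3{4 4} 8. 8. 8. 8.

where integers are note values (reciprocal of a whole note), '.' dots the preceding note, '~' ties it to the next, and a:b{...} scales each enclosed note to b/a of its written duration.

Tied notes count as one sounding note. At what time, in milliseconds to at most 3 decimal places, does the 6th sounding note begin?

1. 0.0ms @ 0 + 247.253ms (3/7)
2. 247.253ms @ 3/7 + 494.505ms (6/7)
3. 741.758ms @ 9/7 + 247.253ms (3/7)
4. 989.011ms @ 12/7 + 247.253ms (3/7)
5. 1236.264ms @ 15/7 + 247.253ms (3/7)
6. 1483.516ms @ 18/7 + 247.253ms (3/7)
7. 1730.769ms @ 3 + 865.385ms (3/2)
8. 2596.154ms @ 9/2 + 865.385ms (3/2)
9. 3461.538ms @ 6 + 432.692ms (3/4)
10. 3894.231ms @ 27/4 + 432.692ms (3/4)
11. 4326.923ms @ 15/2 + 432.692ms (3/4)
12. 4759.615ms @ 33/4 + 432.692ms (3/4)

note 6 onset = 18/7b = 1483.516ms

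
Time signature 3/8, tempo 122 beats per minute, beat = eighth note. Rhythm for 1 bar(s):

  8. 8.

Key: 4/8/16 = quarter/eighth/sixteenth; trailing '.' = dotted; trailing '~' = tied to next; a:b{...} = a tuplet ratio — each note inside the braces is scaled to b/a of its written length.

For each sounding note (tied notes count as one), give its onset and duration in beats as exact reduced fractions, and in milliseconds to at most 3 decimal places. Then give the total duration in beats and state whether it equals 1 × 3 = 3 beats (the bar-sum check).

1) 0.0ms=0b +737.705ms=3/2b
2) 737.705ms=3/2b +737.705ms=3/2b
Σ=3b of 3 (122bpm 3/8) — PASS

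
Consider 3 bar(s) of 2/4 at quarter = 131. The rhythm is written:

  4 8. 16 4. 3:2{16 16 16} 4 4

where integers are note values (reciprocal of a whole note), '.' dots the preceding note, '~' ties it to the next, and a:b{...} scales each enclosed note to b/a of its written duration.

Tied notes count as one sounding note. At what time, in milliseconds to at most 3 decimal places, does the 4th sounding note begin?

note 4 onset = 2b = 916.031ms

1. 0.0ms @ 0 + 458.015ms (1)
2. 458.015ms @ 1 + 343.511ms (3/4)
3. 801.527ms @ 7/4 + 114.504ms (1/4)
4. 916.031ms @ 2 + 687.023ms (3/2)
5. 1603.053ms @ 7/2 + 76.336ms (1/6)
6. 1679.389ms @ 11/3 + 76.336ms (1/6)
7. 1755.725ms @ 23/6 + 76.336ms (1/6)
8. 1832.061ms @ 4 + 458.015ms (1)
9. 2290.076ms @ 5 + 458.015ms (1)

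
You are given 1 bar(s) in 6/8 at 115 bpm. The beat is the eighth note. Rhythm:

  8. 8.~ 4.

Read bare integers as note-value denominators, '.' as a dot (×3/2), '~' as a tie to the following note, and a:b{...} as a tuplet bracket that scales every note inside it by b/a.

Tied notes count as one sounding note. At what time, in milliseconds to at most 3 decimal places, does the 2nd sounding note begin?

1. 0.0ms @ 0 + 782.609ms (3/2)
2. 782.609ms @ 3/2 + 2347.826ms (9/2)

note 2 onset = 3/2b = 782.609ms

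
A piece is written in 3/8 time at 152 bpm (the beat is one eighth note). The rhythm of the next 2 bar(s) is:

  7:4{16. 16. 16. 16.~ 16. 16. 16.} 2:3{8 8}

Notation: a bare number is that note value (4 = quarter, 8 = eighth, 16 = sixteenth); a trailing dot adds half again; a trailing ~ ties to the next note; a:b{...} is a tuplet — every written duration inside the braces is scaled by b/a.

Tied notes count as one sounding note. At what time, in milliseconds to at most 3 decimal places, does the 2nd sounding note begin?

note 2 onset = 3/7b = 169.173ms

1. 0.0ms @ 0 + 169.173ms (3/7)
2. 169.173ms @ 3/7 + 169.173ms (3/7)
3. 338.346ms @ 6/7 + 169.173ms (3/7)
4. 507.519ms @ 9/7 + 338.346ms (6/7)
5. 845.865ms @ 15/7 + 169.173ms (3/7)
6. 1015.038ms @ 18/7 + 169.173ms (3/7)
7. 1184.211ms @ 3 + 592.105ms (3/2)
8. 1776.316ms @ 9/2 + 592.105ms (3/2)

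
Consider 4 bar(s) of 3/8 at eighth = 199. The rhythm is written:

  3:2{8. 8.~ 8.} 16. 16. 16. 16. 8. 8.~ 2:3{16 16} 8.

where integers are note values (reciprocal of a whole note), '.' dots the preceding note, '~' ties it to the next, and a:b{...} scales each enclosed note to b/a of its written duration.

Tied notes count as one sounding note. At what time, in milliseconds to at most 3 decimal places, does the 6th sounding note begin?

note 6 onset = 21/4b = 1582.915ms

1. 0.0ms @ 0 + 301.508ms (1)
2. 301.508ms @ 1 + 603.015ms (2)
3. 904.523ms @ 3 + 226.131ms (3/4)
4. 1130.653ms @ 15/4 + 226.131ms (3/4)
5. 1356.784ms @ 9/2 + 226.131ms (3/4)
6. 1582.915ms @ 21/4 + 226.131ms (3/4)
7. 1809.045ms @ 6 + 452.261ms (3/2)
8. 2261.307ms @ 15/2 + 678.392ms (9/4)
9. 2939.698ms @ 39/4 + 226.131ms (3/4)
10. 3165.829ms @ 21/2 + 452.261ms (3/2)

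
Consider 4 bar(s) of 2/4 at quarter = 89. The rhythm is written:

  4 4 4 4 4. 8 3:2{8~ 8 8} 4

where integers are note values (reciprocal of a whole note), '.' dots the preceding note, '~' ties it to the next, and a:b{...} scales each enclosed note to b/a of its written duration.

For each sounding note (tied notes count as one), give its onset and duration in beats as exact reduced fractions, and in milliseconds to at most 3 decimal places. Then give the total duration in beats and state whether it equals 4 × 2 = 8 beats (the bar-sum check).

1) 0.0ms=0b +674.157ms=1b
2) 674.157ms=1b +674.157ms=1b
3) 1348.315ms=2b +674.157ms=1b
4) 2022.472ms=3b +674.157ms=1b
5) 2696.629ms=4b +1011.236ms=3/2b
6) 3707.865ms=11/2b +337.079ms=1/2b
7) 4044.944ms=6b +449.438ms=2/3b
8) 4494.382ms=20/3b +224.719ms=1/3b
9) 4719.101ms=7b +674.157ms=1b
Σ=8b of 8 (89bpm 2/4) — PASS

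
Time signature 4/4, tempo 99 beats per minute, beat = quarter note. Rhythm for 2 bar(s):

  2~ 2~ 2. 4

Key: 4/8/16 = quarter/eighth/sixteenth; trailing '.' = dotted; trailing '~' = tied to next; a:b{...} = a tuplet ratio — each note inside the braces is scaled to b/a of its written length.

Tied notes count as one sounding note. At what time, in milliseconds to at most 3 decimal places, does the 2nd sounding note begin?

note 2 onset = 7b = 4242.424ms

1. 0.0ms @ 0 + 4242.424ms (7)
2. 4242.424ms @ 7 + 606.061ms (1)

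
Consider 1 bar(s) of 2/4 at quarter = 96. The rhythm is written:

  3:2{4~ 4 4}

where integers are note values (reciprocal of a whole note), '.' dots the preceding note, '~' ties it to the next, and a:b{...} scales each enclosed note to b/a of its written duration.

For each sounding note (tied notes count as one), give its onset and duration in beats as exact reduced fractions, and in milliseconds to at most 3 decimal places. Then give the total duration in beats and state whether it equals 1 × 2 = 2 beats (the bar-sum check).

1) 0.0ms=0b +833.333ms=4/3b
2) 833.333ms=4/3b +416.667ms=2/3b
Σ=2b of 2 (96bpm 2/4) — PASS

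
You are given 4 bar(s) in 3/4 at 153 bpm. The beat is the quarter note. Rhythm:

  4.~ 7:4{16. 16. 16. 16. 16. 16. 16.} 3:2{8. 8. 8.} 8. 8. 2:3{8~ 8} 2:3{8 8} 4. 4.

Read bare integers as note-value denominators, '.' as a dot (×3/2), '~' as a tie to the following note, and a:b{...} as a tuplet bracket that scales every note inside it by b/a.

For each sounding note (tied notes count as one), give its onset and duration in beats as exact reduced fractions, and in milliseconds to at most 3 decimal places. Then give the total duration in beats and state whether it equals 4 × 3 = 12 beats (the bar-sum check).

1) 0.0ms=0b +672.269ms=12/7b
2) 672.269ms=12/7b +84.034ms=3/14b
3) 756.303ms=27/14b +84.034ms=3/14b
4) 840.336ms=15/7b +84.034ms=3/14b
5) 924.37ms=33/14b +84.034ms=3/14b
6) 1008.403ms=18/7b +84.034ms=3/14b
7) 1092.437ms=39/14b +84.034ms=3/14b
8) 1176.471ms=3b +196.078ms=1/2b
9) 1372.549ms=7/2b +196.078ms=1/2b
10) 1568.627ms=4b +196.078ms=1/2b
11) 1764.706ms=9/2b +294.118ms=3/4b
12) 2058.824ms=21/4b +294.118ms=3/4b
13) 2352.941ms=6b +588.235ms=3/2b
14) 2941.176ms=15/2b +294.118ms=3/4b
15) 3235.294ms=33/4b +294.118ms=3/4b
16) 3529.412ms=9b +588.235ms=3/2b
17) 4117.647ms=21/2b +588.235ms=3/2b
Σ=12b of 12 (153bpm 3/4) — PASS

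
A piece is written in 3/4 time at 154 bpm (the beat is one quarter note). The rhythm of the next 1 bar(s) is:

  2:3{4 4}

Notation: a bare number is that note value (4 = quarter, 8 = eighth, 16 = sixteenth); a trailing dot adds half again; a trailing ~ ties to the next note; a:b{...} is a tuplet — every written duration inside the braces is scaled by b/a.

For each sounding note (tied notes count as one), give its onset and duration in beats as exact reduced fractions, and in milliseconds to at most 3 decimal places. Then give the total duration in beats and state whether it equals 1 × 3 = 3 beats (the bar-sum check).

1) 0.0ms=0b +584.416ms=3/2b
2) 584.416ms=3/2b +584.416ms=3/2b
Σ=3b of 3 (154bpm 3/4) — PASS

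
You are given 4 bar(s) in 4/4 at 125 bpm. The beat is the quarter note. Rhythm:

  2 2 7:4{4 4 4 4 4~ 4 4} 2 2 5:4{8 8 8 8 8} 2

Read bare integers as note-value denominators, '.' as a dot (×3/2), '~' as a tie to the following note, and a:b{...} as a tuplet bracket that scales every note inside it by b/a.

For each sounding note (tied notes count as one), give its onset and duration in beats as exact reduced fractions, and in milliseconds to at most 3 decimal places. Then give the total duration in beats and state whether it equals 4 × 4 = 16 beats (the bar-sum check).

1) 0.0ms=0b +960.0ms=2b
2) 960.0ms=2b +960.0ms=2b
3) 1920.0ms=4b +274.286ms=4/7b
4) 2194.286ms=32/7b +274.286ms=4/7b
5) 2468.571ms=36/7b +274.286ms=4/7b
6) 2742.857ms=40/7b +274.286ms=4/7b
7) 3017.143ms=44/7b +548.571ms=8/7b
8) 3565.714ms=52/7b +274.286ms=4/7b
9) 3840.0ms=8b +960.0ms=2b
10) 4800.0ms=10b +960.0ms=2b
11) 5760.0ms=12b +192.0ms=2/5b
12) 5952.0ms=62/5b +192.0ms=2/5b
13) 6144.0ms=64/5b +192.0ms=2/5b
14) 6336.0ms=66/5b +192.0ms=2/5b
15) 6528.0ms=68/5b +192.0ms=2/5b
16) 6720.0ms=14b +960.0ms=2b
Σ=16b of 16 (125bpm 4/4) — PASS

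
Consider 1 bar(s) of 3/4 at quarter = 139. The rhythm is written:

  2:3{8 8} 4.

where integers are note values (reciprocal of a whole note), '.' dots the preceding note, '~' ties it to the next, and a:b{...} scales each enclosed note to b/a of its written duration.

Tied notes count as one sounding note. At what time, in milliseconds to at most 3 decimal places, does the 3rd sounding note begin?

note 3 onset = 3/2b = 647.482ms

1. 0.0ms @ 0 + 323.741ms (3/4)
2. 323.741ms @ 3/4 + 323.741ms (3/4)
3. 647.482ms @ 3/2 + 647.482ms (3/2)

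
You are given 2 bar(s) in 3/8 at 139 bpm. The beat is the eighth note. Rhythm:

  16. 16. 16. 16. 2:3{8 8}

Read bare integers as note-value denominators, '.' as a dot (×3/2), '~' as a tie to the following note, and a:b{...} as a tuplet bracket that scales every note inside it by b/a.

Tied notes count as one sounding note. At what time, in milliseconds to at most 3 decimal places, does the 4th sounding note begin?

1. 0.0ms @ 0 + 323.741ms (3/4)
2. 323.741ms @ 3/4 + 323.741ms (3/4)
3. 647.482ms @ 3/2 + 323.741ms (3/4)
4. 971.223ms @ 9/4 + 323.741ms (3/4)
5. 1294.964ms @ 3 + 647.482ms (3/2)
6. 1942.446ms @ 9/2 + 647.482ms (3/2)

note 4 onset = 9/4b = 971.223ms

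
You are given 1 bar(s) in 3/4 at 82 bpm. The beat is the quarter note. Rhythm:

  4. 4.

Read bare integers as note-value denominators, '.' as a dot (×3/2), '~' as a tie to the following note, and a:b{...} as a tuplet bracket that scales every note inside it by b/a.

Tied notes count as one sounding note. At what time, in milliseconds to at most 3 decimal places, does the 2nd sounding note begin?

1. 0.0ms @ 0 + 1097.561ms (3/2)
2. 1097.561ms @ 3/2 + 1097.561ms (3/2)

note 2 onset = 3/2b = 1097.561ms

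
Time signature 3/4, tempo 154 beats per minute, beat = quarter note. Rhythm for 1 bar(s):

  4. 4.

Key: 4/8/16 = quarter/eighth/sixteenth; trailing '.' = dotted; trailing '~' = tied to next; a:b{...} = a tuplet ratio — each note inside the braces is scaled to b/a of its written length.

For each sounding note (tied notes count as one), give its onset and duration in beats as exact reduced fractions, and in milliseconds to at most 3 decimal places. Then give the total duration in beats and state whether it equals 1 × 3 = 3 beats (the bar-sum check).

1) 0.0ms=0b +584.416ms=3/2b
2) 584.416ms=3/2b +584.416ms=3/2b
Σ=3b of 3 (154bpm 3/4) — PASS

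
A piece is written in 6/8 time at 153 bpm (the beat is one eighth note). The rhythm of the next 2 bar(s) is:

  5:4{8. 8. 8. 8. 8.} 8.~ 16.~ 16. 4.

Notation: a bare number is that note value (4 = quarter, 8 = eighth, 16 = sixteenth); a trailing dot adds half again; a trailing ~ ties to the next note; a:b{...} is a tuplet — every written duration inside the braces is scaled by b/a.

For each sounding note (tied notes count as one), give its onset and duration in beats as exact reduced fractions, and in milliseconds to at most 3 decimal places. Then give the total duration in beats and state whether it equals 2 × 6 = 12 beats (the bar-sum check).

1) 0.0ms=0b +470.588ms=6/5b
2) 470.588ms=6/5b +470.588ms=6/5b
3) 941.176ms=12/5b +470.588ms=6/5b
4) 1411.765ms=18/5b +470.588ms=6/5b
5) 1882.353ms=24/5b +470.588ms=6/5b
6) 2352.941ms=6b +1176.471ms=3b
7) 3529.412ms=9b +1176.471ms=3b
Σ=12b of 12 (153bpm 6/8) — PASS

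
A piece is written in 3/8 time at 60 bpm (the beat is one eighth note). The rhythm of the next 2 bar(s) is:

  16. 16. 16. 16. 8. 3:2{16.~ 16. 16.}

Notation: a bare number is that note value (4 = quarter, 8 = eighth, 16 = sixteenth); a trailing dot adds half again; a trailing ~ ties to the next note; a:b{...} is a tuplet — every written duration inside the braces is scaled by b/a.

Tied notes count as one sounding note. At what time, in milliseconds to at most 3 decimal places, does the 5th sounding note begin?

1. 0.0ms @ 0 + 750.0ms (3/4)
2. 750.0ms @ 3/4 + 750.0ms (3/4)
3. 1500.0ms @ 3/2 + 750.0ms (3/4)
4. 2250.0ms @ 9/4 + 750.0ms (3/4)
5. 3000.0ms @ 3 + 1500.0ms (3/2)
6. 4500.0ms @ 9/2 + 1000.0ms (1)
7. 5500.0ms @ 11/2 + 500.0ms (1/2)

note 5 onset = 3b = 3000.0ms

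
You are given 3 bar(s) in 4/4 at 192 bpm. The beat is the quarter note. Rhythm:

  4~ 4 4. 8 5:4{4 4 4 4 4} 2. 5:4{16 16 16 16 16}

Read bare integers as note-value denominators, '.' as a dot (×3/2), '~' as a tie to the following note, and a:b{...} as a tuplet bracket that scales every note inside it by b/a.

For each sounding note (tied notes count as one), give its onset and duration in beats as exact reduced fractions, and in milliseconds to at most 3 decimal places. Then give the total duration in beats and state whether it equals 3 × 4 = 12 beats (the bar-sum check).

1) 0.0ms=0b +625.0ms=2b
2) 625.0ms=2b +468.75ms=3/2b
3) 1093.75ms=7/2b +156.25ms=1/2b
4) 1250.0ms=4b +250.0ms=4/5b
5) 1500.0ms=24/5b +250.0ms=4/5b
6) 1750.0ms=28/5b +250.0ms=4/5b
7) 2000.0ms=32/5b +250.0ms=4/5b
8) 2250.0ms=36/5b +250.0ms=4/5b
9) 2500.0ms=8b +937.5ms=3b
10) 3437.5ms=11b +62.5ms=1/5b
11) 3500.0ms=56/5b +62.5ms=1/5b
12) 3562.5ms=57/5b +62.5ms=1/5b
13) 3625.0ms=58/5b +62.5ms=1/5b
14) 3687.5ms=59/5b +62.5ms=1/5b
Σ=12b of 12 (192bpm 4/4) — PASS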